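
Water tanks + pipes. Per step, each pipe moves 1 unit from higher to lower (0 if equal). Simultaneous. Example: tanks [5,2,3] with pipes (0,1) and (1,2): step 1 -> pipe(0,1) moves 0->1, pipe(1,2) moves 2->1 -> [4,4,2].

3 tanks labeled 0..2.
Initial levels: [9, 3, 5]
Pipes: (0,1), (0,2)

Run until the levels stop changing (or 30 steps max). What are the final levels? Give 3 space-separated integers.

Answer: 5 6 6

Derivation:
Step 1: flows [0->1,0->2] -> levels [7 4 6]
Step 2: flows [0->1,0->2] -> levels [5 5 7]
Step 3: flows [0=1,2->0] -> levels [6 5 6]
Step 4: flows [0->1,0=2] -> levels [5 6 6]
Step 5: flows [1->0,2->0] -> levels [7 5 5]
Step 6: flows [0->1,0->2] -> levels [5 6 6]
  -> period-2 cycle: step 6 state = step 4 state; never stabilizes
  -> state at step 30: (30-4) mod 2 = 0, same as step 4 -> [5 6 6]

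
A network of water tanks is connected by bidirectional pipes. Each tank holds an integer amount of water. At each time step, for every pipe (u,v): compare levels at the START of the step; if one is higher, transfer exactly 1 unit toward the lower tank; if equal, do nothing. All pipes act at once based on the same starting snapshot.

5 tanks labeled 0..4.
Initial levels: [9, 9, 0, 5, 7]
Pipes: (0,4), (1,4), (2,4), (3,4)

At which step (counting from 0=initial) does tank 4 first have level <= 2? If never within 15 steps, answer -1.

Step 1: flows [0->4,1->4,4->2,4->3] -> levels [8 8 1 6 7]
Step 2: flows [0->4,1->4,4->2,4->3] -> levels [7 7 2 7 7]
Step 3: flows [0=4,1=4,4->2,3=4] -> levels [7 7 3 7 6]
Step 4: flows [0->4,1->4,4->2,3->4] -> levels [6 6 4 6 8]
Step 5: flows [4->0,4->1,4->2,4->3] -> levels [7 7 5 7 4]
Step 6: flows [0->4,1->4,2->4,3->4] -> levels [6 6 4 6 8]
  -> period-2 cycle (repeats step 4); tank 4 never drops to <=2
Tank 4 never reaches <=2 within 15 steps

Answer: -1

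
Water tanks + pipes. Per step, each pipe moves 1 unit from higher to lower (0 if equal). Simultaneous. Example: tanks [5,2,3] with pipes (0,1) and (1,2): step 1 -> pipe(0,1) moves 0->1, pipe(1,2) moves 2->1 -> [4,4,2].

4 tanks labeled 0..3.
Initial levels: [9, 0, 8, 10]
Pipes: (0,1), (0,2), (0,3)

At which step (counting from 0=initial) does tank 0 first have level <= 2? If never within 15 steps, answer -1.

Answer: -1

Derivation:
Step 1: flows [0->1,0->2,3->0] -> levels [8 1 9 9]
Step 2: flows [0->1,2->0,3->0] -> levels [9 2 8 8]
Step 3: flows [0->1,0->2,0->3] -> levels [6 3 9 9]
Step 4: flows [0->1,2->0,3->0] -> levels [7 4 8 8]
Step 5: flows [0->1,2->0,3->0] -> levels [8 5 7 7]
Step 6: flows [0->1,0->2,0->3] -> levels [5 6 8 8]
Step 7: flows [1->0,2->0,3->0] -> levels [8 5 7 7]
  -> period-2 cycle (repeats step 5); tank 0 never drops to <=2
Tank 0 never reaches <=2 within 15 steps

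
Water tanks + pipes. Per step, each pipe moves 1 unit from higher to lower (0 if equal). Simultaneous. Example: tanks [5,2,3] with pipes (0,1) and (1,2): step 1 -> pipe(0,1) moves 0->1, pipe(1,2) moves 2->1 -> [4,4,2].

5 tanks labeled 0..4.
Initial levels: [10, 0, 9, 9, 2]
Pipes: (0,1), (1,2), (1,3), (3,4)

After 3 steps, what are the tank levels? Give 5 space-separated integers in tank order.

Answer: 7 7 6 5 5

Derivation:
Step 1: flows [0->1,2->1,3->1,3->4] -> levels [9 3 8 7 3]
Step 2: flows [0->1,2->1,3->1,3->4] -> levels [8 6 7 5 4]
Step 3: flows [0->1,2->1,1->3,3->4] -> levels [7 7 6 5 5]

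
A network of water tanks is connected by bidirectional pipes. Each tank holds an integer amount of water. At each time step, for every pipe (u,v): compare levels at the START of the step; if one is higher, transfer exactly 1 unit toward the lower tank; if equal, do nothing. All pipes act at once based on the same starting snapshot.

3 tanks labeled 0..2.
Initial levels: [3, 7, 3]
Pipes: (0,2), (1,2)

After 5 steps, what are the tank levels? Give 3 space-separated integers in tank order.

Answer: 4 4 5

Derivation:
Step 1: flows [0=2,1->2] -> levels [3 6 4]
Step 2: flows [2->0,1->2] -> levels [4 5 4]
Step 3: flows [0=2,1->2] -> levels [4 4 5]
Step 4: flows [2->0,2->1] -> levels [5 5 3]
Step 5: flows [0->2,1->2] -> levels [4 4 5]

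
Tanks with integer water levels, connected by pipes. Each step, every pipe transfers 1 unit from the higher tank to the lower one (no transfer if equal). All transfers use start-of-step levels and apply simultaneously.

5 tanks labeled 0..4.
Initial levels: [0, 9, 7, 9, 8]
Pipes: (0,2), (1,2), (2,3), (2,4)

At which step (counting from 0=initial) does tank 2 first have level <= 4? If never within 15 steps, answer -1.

Step 1: flows [2->0,1->2,3->2,4->2] -> levels [1 8 9 8 7]
Step 2: flows [2->0,2->1,2->3,2->4] -> levels [2 9 5 9 8]
Step 3: flows [2->0,1->2,3->2,4->2] -> levels [3 8 7 8 7]
Step 4: flows [2->0,1->2,3->2,2=4] -> levels [4 7 8 7 7]
Step 5: flows [2->0,2->1,2->3,2->4] -> levels [5 8 4 8 8]
Tank 2 first reaches <=4 at step 5

Answer: 5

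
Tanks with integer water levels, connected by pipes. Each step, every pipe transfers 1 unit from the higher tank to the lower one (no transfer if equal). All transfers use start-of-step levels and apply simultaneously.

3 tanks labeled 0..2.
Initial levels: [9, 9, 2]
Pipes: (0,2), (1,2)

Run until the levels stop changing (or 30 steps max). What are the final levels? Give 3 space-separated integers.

Step 1: flows [0->2,1->2] -> levels [8 8 4]
Step 2: flows [0->2,1->2] -> levels [7 7 6]
Step 3: flows [0->2,1->2] -> levels [6 6 8]
Step 4: flows [2->0,2->1] -> levels [7 7 6]
  -> period-2 cycle: step 4 state = step 2 state; never stabilizes
  -> state at step 30: (30-2) mod 2 = 0, same as step 2 -> [7 7 6]

Answer: 7 7 6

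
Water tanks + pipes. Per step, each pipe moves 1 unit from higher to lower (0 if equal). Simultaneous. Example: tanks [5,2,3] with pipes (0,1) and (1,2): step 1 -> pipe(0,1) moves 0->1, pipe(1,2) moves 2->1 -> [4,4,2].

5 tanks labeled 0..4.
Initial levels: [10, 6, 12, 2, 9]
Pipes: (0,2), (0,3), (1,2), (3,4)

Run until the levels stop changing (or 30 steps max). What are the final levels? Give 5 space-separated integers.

Step 1: flows [2->0,0->3,2->1,4->3] -> levels [10 7 10 4 8]
Step 2: flows [0=2,0->3,2->1,4->3] -> levels [9 8 9 6 7]
Step 3: flows [0=2,0->3,2->1,4->3] -> levels [8 9 8 8 6]
Step 4: flows [0=2,0=3,1->2,3->4] -> levels [8 8 9 7 7]
Step 5: flows [2->0,0->3,2->1,3=4] -> levels [8 9 7 8 7]
Step 6: flows [0->2,0=3,1->2,3->4] -> levels [7 8 9 7 8]
Step 7: flows [2->0,0=3,2->1,4->3] -> levels [8 9 7 8 7]
  -> period-2 cycle: step 7 state = step 5 state; never stabilizes
  -> state at step 30: (30-5) mod 2 = 1, same as step 6 -> [7 8 9 7 8]

Answer: 7 8 9 7 8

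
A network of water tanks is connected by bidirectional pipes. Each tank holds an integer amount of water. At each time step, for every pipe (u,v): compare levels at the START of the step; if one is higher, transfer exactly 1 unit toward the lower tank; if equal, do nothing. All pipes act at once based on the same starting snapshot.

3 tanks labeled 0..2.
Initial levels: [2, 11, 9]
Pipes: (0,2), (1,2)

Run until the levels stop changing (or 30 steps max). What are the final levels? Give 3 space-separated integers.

Step 1: flows [2->0,1->2] -> levels [3 10 9]
Step 2: flows [2->0,1->2] -> levels [4 9 9]
Step 3: flows [2->0,1=2] -> levels [5 9 8]
Step 4: flows [2->0,1->2] -> levels [6 8 8]
Step 5: flows [2->0,1=2] -> levels [7 8 7]
Step 6: flows [0=2,1->2] -> levels [7 7 8]
Step 7: flows [2->0,2->1] -> levels [8 8 6]
Step 8: flows [0->2,1->2] -> levels [7 7 8]
  -> period-2 cycle: step 8 state = step 6 state; never stabilizes
  -> state at step 30: (30-6) mod 2 = 0, same as step 6 -> [7 7 8]

Answer: 7 7 8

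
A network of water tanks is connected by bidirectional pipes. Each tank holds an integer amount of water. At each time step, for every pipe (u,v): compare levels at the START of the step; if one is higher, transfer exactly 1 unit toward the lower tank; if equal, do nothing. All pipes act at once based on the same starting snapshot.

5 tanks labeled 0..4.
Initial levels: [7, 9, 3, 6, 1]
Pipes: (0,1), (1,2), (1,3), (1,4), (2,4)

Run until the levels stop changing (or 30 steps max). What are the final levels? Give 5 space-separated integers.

Answer: 5 6 5 5 5

Derivation:
Step 1: flows [1->0,1->2,1->3,1->4,2->4] -> levels [8 5 3 7 3]
Step 2: flows [0->1,1->2,3->1,1->4,2=4] -> levels [7 5 4 6 4]
Step 3: flows [0->1,1->2,3->1,1->4,2=4] -> levels [6 5 5 5 5]
Step 4: flows [0->1,1=2,1=3,1=4,2=4] -> levels [5 6 5 5 5]
Step 5: flows [1->0,1->2,1->3,1->4,2=4] -> levels [6 2 6 6 6]
Step 6: flows [0->1,2->1,3->1,4->1,2=4] -> levels [5 6 5 5 5]
  -> period-2 cycle: step 6 state = step 4 state; never stabilizes
  -> state at step 30: (30-4) mod 2 = 0, same as step 4 -> [5 6 5 5 5]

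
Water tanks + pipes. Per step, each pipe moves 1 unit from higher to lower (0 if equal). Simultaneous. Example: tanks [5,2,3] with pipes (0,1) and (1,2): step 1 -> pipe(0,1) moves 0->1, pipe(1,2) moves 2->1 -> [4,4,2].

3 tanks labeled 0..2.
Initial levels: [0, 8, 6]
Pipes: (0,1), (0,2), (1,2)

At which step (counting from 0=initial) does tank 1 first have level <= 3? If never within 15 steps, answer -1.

Step 1: flows [1->0,2->0,1->2] -> levels [2 6 6]
Step 2: flows [1->0,2->0,1=2] -> levels [4 5 5]
Step 3: flows [1->0,2->0,1=2] -> levels [6 4 4]
Step 4: flows [0->1,0->2,1=2] -> levels [4 5 5]
  -> period-2 cycle (repeats step 2); tank 1 never drops to <=3
Tank 1 never reaches <=3 within 15 steps

Answer: -1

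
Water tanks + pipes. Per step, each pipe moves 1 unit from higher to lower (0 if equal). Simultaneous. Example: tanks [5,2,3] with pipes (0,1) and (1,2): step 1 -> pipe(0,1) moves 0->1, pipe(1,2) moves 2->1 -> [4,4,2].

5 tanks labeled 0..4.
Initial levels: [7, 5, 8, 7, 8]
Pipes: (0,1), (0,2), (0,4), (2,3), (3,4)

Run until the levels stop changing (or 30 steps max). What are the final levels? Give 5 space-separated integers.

Answer: 5 7 8 7 8

Derivation:
Step 1: flows [0->1,2->0,4->0,2->3,4->3] -> levels [8 6 6 9 6]
Step 2: flows [0->1,0->2,0->4,3->2,3->4] -> levels [5 7 8 7 8]
Step 3: flows [1->0,2->0,4->0,2->3,4->3] -> levels [8 6 6 9 6]
  -> period-2 cycle: step 3 state = step 1 state; never stabilizes
  -> state at step 30: (30-1) mod 2 = 1, same as step 2 -> [5 7 8 7 8]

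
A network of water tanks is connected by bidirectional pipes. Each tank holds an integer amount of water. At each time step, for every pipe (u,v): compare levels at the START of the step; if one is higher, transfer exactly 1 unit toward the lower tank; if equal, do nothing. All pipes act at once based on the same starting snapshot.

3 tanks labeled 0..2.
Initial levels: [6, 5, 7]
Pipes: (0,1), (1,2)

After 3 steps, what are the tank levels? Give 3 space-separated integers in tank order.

Step 1: flows [0->1,2->1] -> levels [5 7 6]
Step 2: flows [1->0,1->2] -> levels [6 5 7]
  -> period-2 cycle: step 2 state = step 0 state
  -> state at step 3: (3-0) mod 2 = 1, same as step 1 -> [5 7 6]

Answer: 5 7 6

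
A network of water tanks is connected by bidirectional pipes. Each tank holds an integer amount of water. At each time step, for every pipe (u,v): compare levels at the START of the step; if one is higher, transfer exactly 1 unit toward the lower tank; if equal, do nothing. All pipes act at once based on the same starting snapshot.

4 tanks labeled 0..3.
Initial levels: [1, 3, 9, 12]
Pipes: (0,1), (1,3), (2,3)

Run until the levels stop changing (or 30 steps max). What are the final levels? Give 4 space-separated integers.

Step 1: flows [1->0,3->1,3->2] -> levels [2 3 10 10]
Step 2: flows [1->0,3->1,2=3] -> levels [3 3 10 9]
Step 3: flows [0=1,3->1,2->3] -> levels [3 4 9 9]
Step 4: flows [1->0,3->1,2=3] -> levels [4 4 9 8]
Step 5: flows [0=1,3->1,2->3] -> levels [4 5 8 8]
Step 6: flows [1->0,3->1,2=3] -> levels [5 5 8 7]
Step 7: flows [0=1,3->1,2->3] -> levels [5 6 7 7]
Step 8: flows [1->0,3->1,2=3] -> levels [6 6 7 6]
Step 9: flows [0=1,1=3,2->3] -> levels [6 6 6 7]
Step 10: flows [0=1,3->1,3->2] -> levels [6 7 7 5]
Step 11: flows [1->0,1->3,2->3] -> levels [7 5 6 7]
Step 12: flows [0->1,3->1,3->2] -> levels [6 7 7 5]
  -> period-2 cycle: step 12 state = step 10 state; never stabilizes
  -> state at step 30: (30-10) mod 2 = 0, same as step 10 -> [6 7 7 5]

Answer: 6 7 7 5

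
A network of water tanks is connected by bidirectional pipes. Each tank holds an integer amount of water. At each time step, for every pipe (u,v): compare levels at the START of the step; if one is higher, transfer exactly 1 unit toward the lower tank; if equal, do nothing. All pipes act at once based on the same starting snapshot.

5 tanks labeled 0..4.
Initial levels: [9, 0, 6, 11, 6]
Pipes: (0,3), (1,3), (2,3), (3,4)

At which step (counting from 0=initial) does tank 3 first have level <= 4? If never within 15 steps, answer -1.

Step 1: flows [3->0,3->1,3->2,3->4] -> levels [10 1 7 7 7]
Step 2: flows [0->3,3->1,2=3,3=4] -> levels [9 2 7 7 7]
Step 3: flows [0->3,3->1,2=3,3=4] -> levels [8 3 7 7 7]
Step 4: flows [0->3,3->1,2=3,3=4] -> levels [7 4 7 7 7]
Step 5: flows [0=3,3->1,2=3,3=4] -> levels [7 5 7 6 7]
Step 6: flows [0->3,3->1,2->3,4->3] -> levels [6 6 6 8 6]
Step 7: flows [3->0,3->1,3->2,3->4] -> levels [7 7 7 4 7]
Tank 3 first reaches <=4 at step 7

Answer: 7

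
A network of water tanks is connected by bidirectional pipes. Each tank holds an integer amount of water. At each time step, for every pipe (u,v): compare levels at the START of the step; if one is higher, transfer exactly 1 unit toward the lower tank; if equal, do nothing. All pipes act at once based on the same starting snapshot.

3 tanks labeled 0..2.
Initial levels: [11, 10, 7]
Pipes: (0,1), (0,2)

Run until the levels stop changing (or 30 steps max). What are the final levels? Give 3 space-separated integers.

Answer: 8 10 10

Derivation:
Step 1: flows [0->1,0->2] -> levels [9 11 8]
Step 2: flows [1->0,0->2] -> levels [9 10 9]
Step 3: flows [1->0,0=2] -> levels [10 9 9]
Step 4: flows [0->1,0->2] -> levels [8 10 10]
Step 5: flows [1->0,2->0] -> levels [10 9 9]
  -> period-2 cycle: step 5 state = step 3 state; never stabilizes
  -> state at step 30: (30-3) mod 2 = 1, same as step 4 -> [8 10 10]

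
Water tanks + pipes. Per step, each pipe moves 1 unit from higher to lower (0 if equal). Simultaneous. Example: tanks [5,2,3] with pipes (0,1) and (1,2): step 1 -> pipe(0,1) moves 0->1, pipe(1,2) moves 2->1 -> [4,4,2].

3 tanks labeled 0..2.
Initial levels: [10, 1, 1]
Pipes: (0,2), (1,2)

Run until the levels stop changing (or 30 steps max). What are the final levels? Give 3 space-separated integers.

Answer: 4 4 4

Derivation:
Step 1: flows [0->2,1=2] -> levels [9 1 2]
Step 2: flows [0->2,2->1] -> levels [8 2 2]
Step 3: flows [0->2,1=2] -> levels [7 2 3]
Step 4: flows [0->2,2->1] -> levels [6 3 3]
Step 5: flows [0->2,1=2] -> levels [5 3 4]
Step 6: flows [0->2,2->1] -> levels [4 4 4]
Step 7: flows [0=2,1=2] -> levels [4 4 4]
  -> stable (no change)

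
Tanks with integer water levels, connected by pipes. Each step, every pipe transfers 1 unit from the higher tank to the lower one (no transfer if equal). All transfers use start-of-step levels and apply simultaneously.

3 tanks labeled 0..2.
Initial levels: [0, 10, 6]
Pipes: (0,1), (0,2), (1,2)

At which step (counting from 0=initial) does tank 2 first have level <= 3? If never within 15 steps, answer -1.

Answer: -1

Derivation:
Step 1: flows [1->0,2->0,1->2] -> levels [2 8 6]
Step 2: flows [1->0,2->0,1->2] -> levels [4 6 6]
Step 3: flows [1->0,2->0,1=2] -> levels [6 5 5]
Step 4: flows [0->1,0->2,1=2] -> levels [4 6 6]
  -> period-2 cycle (repeats step 2); tank 2 never drops to <=3
Tank 2 never reaches <=3 within 15 steps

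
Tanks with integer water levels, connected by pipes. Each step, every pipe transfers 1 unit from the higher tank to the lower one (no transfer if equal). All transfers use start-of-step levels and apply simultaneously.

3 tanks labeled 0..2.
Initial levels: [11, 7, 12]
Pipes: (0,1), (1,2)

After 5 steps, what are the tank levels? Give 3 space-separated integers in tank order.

Step 1: flows [0->1,2->1] -> levels [10 9 11]
Step 2: flows [0->1,2->1] -> levels [9 11 10]
Step 3: flows [1->0,1->2] -> levels [10 9 11]
  -> period-2 cycle: step 3 state = step 1 state
  -> state at step 5: (5-1) mod 2 = 0, same as step 1 -> [10 9 11]

Answer: 10 9 11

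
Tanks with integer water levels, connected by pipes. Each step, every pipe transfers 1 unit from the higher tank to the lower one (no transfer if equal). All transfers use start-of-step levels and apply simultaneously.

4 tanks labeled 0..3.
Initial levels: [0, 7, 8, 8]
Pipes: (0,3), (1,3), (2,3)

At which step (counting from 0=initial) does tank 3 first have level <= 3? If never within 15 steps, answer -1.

Answer: -1

Derivation:
Step 1: flows [3->0,3->1,2=3] -> levels [1 8 8 6]
Step 2: flows [3->0,1->3,2->3] -> levels [2 7 7 7]
Step 3: flows [3->0,1=3,2=3] -> levels [3 7 7 6]
Step 4: flows [3->0,1->3,2->3] -> levels [4 6 6 7]
Step 5: flows [3->0,3->1,3->2] -> levels [5 7 7 4]
Step 6: flows [0->3,1->3,2->3] -> levels [4 6 6 7]
  -> period-2 cycle (repeats step 4); tank 3 never drops to <=3
Tank 3 never reaches <=3 within 15 steps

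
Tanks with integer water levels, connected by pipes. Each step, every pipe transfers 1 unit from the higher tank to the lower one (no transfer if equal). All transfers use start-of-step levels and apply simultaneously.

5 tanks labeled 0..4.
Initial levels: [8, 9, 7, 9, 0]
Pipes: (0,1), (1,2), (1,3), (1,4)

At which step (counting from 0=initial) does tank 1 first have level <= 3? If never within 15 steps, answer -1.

Step 1: flows [1->0,1->2,1=3,1->4] -> levels [9 6 8 9 1]
Step 2: flows [0->1,2->1,3->1,1->4] -> levels [8 8 7 8 2]
Step 3: flows [0=1,1->2,1=3,1->4] -> levels [8 6 8 8 3]
Step 4: flows [0->1,2->1,3->1,1->4] -> levels [7 8 7 7 4]
Step 5: flows [1->0,1->2,1->3,1->4] -> levels [8 4 8 8 5]
Step 6: flows [0->1,2->1,3->1,4->1] -> levels [7 8 7 7 4]
  -> period-2 cycle (repeats step 4); tank 1 never drops to <=3
Tank 1 never reaches <=3 within 15 steps

Answer: -1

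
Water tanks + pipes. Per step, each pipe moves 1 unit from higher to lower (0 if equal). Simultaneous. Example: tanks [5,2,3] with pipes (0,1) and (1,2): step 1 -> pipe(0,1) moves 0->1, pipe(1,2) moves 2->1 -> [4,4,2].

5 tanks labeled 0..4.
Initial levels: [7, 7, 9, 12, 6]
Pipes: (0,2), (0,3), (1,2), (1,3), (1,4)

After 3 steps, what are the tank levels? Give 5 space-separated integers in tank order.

Step 1: flows [2->0,3->0,2->1,3->1,1->4] -> levels [9 8 7 10 7]
Step 2: flows [0->2,3->0,1->2,3->1,1->4] -> levels [9 7 9 8 8]
Step 3: flows [0=2,0->3,2->1,3->1,4->1] -> levels [8 10 8 8 7]

Answer: 8 10 8 8 7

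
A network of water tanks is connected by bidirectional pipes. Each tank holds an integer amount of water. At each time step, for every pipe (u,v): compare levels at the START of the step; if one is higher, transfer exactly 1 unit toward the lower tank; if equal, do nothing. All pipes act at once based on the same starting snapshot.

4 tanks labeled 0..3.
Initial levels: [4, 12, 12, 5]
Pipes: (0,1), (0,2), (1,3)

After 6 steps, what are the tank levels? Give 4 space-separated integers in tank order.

Step 1: flows [1->0,2->0,1->3] -> levels [6 10 11 6]
Step 2: flows [1->0,2->0,1->3] -> levels [8 8 10 7]
Step 3: flows [0=1,2->0,1->3] -> levels [9 7 9 8]
Step 4: flows [0->1,0=2,3->1] -> levels [8 9 9 7]
Step 5: flows [1->0,2->0,1->3] -> levels [10 7 8 8]
Step 6: flows [0->1,0->2,3->1] -> levels [8 9 9 7]

Answer: 8 9 9 7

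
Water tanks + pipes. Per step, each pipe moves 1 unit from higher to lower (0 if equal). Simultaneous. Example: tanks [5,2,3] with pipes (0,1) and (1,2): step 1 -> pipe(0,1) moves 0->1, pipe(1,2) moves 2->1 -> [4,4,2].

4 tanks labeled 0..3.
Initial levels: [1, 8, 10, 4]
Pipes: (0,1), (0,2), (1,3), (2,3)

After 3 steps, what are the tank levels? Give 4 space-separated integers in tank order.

Answer: 6 6 6 5

Derivation:
Step 1: flows [1->0,2->0,1->3,2->3] -> levels [3 6 8 6]
Step 2: flows [1->0,2->0,1=3,2->3] -> levels [5 5 6 7]
Step 3: flows [0=1,2->0,3->1,3->2] -> levels [6 6 6 5]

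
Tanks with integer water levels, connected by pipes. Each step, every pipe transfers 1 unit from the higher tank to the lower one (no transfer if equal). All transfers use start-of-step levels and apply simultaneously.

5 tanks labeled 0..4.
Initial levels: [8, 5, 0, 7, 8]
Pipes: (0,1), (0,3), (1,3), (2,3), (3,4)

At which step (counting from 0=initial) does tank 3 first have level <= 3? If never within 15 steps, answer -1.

Step 1: flows [0->1,0->3,3->1,3->2,4->3] -> levels [6 7 1 7 7]
Step 2: flows [1->0,3->0,1=3,3->2,3=4] -> levels [8 6 2 5 7]
Step 3: flows [0->1,0->3,1->3,3->2,4->3] -> levels [6 6 3 7 6]
Step 4: flows [0=1,3->0,3->1,3->2,3->4] -> levels [7 7 4 3 7]
Tank 3 first reaches <=3 at step 4

Answer: 4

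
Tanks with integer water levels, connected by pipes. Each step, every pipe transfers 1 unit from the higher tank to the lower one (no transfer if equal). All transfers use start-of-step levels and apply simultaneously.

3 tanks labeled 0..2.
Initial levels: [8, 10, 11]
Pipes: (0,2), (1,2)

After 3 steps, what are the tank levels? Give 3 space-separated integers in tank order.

Answer: 10 10 9

Derivation:
Step 1: flows [2->0,2->1] -> levels [9 11 9]
Step 2: flows [0=2,1->2] -> levels [9 10 10]
Step 3: flows [2->0,1=2] -> levels [10 10 9]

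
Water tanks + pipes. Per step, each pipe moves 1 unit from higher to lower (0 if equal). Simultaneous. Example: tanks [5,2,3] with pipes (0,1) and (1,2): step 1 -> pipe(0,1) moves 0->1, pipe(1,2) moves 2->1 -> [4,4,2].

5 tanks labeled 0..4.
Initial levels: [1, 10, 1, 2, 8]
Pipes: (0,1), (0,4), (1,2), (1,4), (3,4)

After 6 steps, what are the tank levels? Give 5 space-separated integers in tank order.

Step 1: flows [1->0,4->0,1->2,1->4,4->3] -> levels [3 7 2 3 7]
Step 2: flows [1->0,4->0,1->2,1=4,4->3] -> levels [5 5 3 4 5]
Step 3: flows [0=1,0=4,1->2,1=4,4->3] -> levels [5 4 4 5 4]
Step 4: flows [0->1,0->4,1=2,1=4,3->4] -> levels [3 5 4 4 6]
Step 5: flows [1->0,4->0,1->2,4->1,4->3] -> levels [5 4 5 5 3]
Step 6: flows [0->1,0->4,2->1,1->4,3->4] -> levels [3 5 4 4 6]

Answer: 3 5 4 4 6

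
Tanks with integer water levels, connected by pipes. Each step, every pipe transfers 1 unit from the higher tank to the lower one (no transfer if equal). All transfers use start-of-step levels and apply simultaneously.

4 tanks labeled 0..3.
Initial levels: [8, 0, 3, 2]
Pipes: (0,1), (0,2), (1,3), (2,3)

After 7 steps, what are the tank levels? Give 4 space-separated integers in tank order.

Step 1: flows [0->1,0->2,3->1,2->3] -> levels [6 2 3 2]
Step 2: flows [0->1,0->2,1=3,2->3] -> levels [4 3 3 3]
Step 3: flows [0->1,0->2,1=3,2=3] -> levels [2 4 4 3]
Step 4: flows [1->0,2->0,1->3,2->3] -> levels [4 2 2 5]
Step 5: flows [0->1,0->2,3->1,3->2] -> levels [2 4 4 3]
  -> period-2 cycle: step 5 state = step 3 state
  -> state at step 7: (7-3) mod 2 = 0, same as step 3 -> [2 4 4 3]

Answer: 2 4 4 3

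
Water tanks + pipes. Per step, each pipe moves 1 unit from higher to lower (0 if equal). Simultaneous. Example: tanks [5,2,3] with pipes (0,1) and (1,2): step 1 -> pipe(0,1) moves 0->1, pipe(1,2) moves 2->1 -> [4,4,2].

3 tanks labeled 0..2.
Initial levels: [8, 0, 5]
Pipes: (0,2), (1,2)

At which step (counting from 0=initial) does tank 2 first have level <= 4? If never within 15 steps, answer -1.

Step 1: flows [0->2,2->1] -> levels [7 1 5]
Step 2: flows [0->2,2->1] -> levels [6 2 5]
Step 3: flows [0->2,2->1] -> levels [5 3 5]
Step 4: flows [0=2,2->1] -> levels [5 4 4]
Tank 2 first reaches <=4 at step 4

Answer: 4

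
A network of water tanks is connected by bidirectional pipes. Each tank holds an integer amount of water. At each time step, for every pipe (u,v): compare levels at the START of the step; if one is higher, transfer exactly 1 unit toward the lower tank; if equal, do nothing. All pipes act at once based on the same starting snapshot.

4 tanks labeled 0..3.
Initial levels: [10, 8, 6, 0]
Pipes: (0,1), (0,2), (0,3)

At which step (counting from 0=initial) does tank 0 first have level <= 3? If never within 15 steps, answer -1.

Answer: -1

Derivation:
Step 1: flows [0->1,0->2,0->3] -> levels [7 9 7 1]
Step 2: flows [1->0,0=2,0->3] -> levels [7 8 7 2]
Step 3: flows [1->0,0=2,0->3] -> levels [7 7 7 3]
Step 4: flows [0=1,0=2,0->3] -> levels [6 7 7 4]
Step 5: flows [1->0,2->0,0->3] -> levels [7 6 6 5]
Step 6: flows [0->1,0->2,0->3] -> levels [4 7 7 6]
Step 7: flows [1->0,2->0,3->0] -> levels [7 6 6 5]
  -> period-2 cycle (repeats step 5); tank 0 never drops to <=3
Tank 0 never reaches <=3 within 15 steps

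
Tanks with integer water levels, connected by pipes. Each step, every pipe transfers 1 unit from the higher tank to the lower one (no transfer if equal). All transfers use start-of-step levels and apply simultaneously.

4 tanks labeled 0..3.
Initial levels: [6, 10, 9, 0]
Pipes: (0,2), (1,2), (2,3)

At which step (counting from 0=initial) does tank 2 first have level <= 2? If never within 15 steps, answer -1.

Step 1: flows [2->0,1->2,2->3] -> levels [7 9 8 1]
Step 2: flows [2->0,1->2,2->3] -> levels [8 8 7 2]
Step 3: flows [0->2,1->2,2->3] -> levels [7 7 8 3]
Step 4: flows [2->0,2->1,2->3] -> levels [8 8 5 4]
Step 5: flows [0->2,1->2,2->3] -> levels [7 7 6 5]
Step 6: flows [0->2,1->2,2->3] -> levels [6 6 7 6]
Step 7: flows [2->0,2->1,2->3] -> levels [7 7 4 7]
Step 8: flows [0->2,1->2,3->2] -> levels [6 6 7 6]
  -> period-2 cycle (repeats step 6); tank 2 never drops to <=2
Tank 2 never reaches <=2 within 15 steps

Answer: -1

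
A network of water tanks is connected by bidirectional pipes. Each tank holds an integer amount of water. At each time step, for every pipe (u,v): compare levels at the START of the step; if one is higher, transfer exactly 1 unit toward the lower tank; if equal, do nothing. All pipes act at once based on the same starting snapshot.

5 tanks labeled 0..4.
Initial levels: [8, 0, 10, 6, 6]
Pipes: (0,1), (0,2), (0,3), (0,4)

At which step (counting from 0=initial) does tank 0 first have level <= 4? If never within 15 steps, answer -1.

Answer: 5

Derivation:
Step 1: flows [0->1,2->0,0->3,0->4] -> levels [6 1 9 7 7]
Step 2: flows [0->1,2->0,3->0,4->0] -> levels [8 2 8 6 6]
Step 3: flows [0->1,0=2,0->3,0->4] -> levels [5 3 8 7 7]
Step 4: flows [0->1,2->0,3->0,4->0] -> levels [7 4 7 6 6]
Step 5: flows [0->1,0=2,0->3,0->4] -> levels [4 5 7 7 7]
Tank 0 first reaches <=4 at step 5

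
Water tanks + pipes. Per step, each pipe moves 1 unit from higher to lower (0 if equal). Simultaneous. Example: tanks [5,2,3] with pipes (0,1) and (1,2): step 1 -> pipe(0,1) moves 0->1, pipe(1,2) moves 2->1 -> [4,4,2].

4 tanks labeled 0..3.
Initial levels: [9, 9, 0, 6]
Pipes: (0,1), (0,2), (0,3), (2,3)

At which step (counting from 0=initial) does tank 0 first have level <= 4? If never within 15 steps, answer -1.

Answer: -1

Derivation:
Step 1: flows [0=1,0->2,0->3,3->2] -> levels [7 9 2 6]
Step 2: flows [1->0,0->2,0->3,3->2] -> levels [6 8 4 6]
Step 3: flows [1->0,0->2,0=3,3->2] -> levels [6 7 6 5]
Step 4: flows [1->0,0=2,0->3,2->3] -> levels [6 6 5 7]
Step 5: flows [0=1,0->2,3->0,3->2] -> levels [6 6 7 5]
Step 6: flows [0=1,2->0,0->3,2->3] -> levels [6 6 5 7]
  -> period-2 cycle (repeats step 4); tank 0 never drops to <=4
Tank 0 never reaches <=4 within 15 steps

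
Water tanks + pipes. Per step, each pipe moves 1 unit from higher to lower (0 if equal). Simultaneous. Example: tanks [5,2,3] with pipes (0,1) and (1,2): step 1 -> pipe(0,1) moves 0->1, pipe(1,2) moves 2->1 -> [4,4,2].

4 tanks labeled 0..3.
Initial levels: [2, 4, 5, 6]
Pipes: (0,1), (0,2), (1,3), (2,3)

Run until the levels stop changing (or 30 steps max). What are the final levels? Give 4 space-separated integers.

Step 1: flows [1->0,2->0,3->1,3->2] -> levels [4 4 5 4]
Step 2: flows [0=1,2->0,1=3,2->3] -> levels [5 4 3 5]
Step 3: flows [0->1,0->2,3->1,3->2] -> levels [3 6 5 3]
Step 4: flows [1->0,2->0,1->3,2->3] -> levels [5 4 3 5]
  -> period-2 cycle: step 4 state = step 2 state; never stabilizes
  -> state at step 30: (30-2) mod 2 = 0, same as step 2 -> [5 4 3 5]

Answer: 5 4 3 5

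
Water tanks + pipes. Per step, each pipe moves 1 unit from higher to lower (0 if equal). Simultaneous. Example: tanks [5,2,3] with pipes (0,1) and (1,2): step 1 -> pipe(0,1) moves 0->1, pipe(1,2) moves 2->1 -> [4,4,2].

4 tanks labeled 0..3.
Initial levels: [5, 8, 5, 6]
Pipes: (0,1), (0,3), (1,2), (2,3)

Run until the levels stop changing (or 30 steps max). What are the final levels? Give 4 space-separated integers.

Step 1: flows [1->0,3->0,1->2,3->2] -> levels [7 6 7 4]
Step 2: flows [0->1,0->3,2->1,2->3] -> levels [5 8 5 6]
  -> period-2 cycle: step 2 state = step 0 state; never stabilizes
  -> state at step 30: (30-0) mod 2 = 0, same as step 0 -> [5 8 5 6]

Answer: 5 8 5 6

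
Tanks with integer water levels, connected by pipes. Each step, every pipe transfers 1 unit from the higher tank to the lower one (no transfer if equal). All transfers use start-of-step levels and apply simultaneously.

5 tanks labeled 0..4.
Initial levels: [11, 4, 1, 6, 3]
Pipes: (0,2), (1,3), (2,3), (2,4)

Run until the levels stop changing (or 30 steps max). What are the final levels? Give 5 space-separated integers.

Answer: 7 4 4 5 5

Derivation:
Step 1: flows [0->2,3->1,3->2,4->2] -> levels [10 5 4 4 2]
Step 2: flows [0->2,1->3,2=3,2->4] -> levels [9 4 4 5 3]
Step 3: flows [0->2,3->1,3->2,2->4] -> levels [8 5 5 3 4]
Step 4: flows [0->2,1->3,2->3,2->4] -> levels [7 4 4 5 5]
Step 5: flows [0->2,3->1,3->2,4->2] -> levels [6 5 7 3 4]
Step 6: flows [2->0,1->3,2->3,2->4] -> levels [7 4 4 5 5]
  -> period-2 cycle: step 6 state = step 4 state; never stabilizes
  -> state at step 30: (30-4) mod 2 = 0, same as step 4 -> [7 4 4 5 5]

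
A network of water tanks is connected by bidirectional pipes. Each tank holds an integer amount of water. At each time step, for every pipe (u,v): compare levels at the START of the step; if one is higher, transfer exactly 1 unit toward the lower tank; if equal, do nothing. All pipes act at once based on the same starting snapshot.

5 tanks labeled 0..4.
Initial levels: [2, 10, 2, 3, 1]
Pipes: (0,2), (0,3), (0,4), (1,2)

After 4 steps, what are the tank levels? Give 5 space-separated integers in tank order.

Step 1: flows [0=2,3->0,0->4,1->2] -> levels [2 9 3 2 2]
Step 2: flows [2->0,0=3,0=4,1->2] -> levels [3 8 3 2 2]
Step 3: flows [0=2,0->3,0->4,1->2] -> levels [1 7 4 3 3]
Step 4: flows [2->0,3->0,4->0,1->2] -> levels [4 6 4 2 2]

Answer: 4 6 4 2 2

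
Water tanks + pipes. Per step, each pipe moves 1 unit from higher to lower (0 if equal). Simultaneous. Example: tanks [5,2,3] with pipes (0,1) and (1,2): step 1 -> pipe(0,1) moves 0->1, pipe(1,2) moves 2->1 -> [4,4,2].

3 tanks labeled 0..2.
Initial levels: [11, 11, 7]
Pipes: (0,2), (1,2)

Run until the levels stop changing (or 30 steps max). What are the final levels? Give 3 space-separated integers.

Step 1: flows [0->2,1->2] -> levels [10 10 9]
Step 2: flows [0->2,1->2] -> levels [9 9 11]
Step 3: flows [2->0,2->1] -> levels [10 10 9]
  -> period-2 cycle: step 3 state = step 1 state; never stabilizes
  -> state at step 30: (30-1) mod 2 = 1, same as step 2 -> [9 9 11]

Answer: 9 9 11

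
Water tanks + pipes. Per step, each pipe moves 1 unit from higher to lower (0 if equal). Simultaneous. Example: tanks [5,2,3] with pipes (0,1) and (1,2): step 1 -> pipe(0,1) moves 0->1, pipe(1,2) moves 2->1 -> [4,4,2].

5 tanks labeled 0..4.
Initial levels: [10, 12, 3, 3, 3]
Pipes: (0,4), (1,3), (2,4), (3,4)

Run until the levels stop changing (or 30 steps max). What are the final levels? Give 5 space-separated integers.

Step 1: flows [0->4,1->3,2=4,3=4] -> levels [9 11 3 4 4]
Step 2: flows [0->4,1->3,4->2,3=4] -> levels [8 10 4 5 4]
Step 3: flows [0->4,1->3,2=4,3->4] -> levels [7 9 4 5 6]
Step 4: flows [0->4,1->3,4->2,4->3] -> levels [6 8 5 7 5]
Step 5: flows [0->4,1->3,2=4,3->4] -> levels [5 7 5 7 7]
Step 6: flows [4->0,1=3,4->2,3=4] -> levels [6 7 6 7 5]
Step 7: flows [0->4,1=3,2->4,3->4] -> levels [5 7 5 6 8]
Step 8: flows [4->0,1->3,4->2,4->3] -> levels [6 6 6 8 5]
Step 9: flows [0->4,3->1,2->4,3->4] -> levels [5 7 5 6 8]
  -> period-2 cycle: step 9 state = step 7 state; never stabilizes
  -> state at step 30: (30-7) mod 2 = 1, same as step 8 -> [6 6 6 8 5]

Answer: 6 6 6 8 5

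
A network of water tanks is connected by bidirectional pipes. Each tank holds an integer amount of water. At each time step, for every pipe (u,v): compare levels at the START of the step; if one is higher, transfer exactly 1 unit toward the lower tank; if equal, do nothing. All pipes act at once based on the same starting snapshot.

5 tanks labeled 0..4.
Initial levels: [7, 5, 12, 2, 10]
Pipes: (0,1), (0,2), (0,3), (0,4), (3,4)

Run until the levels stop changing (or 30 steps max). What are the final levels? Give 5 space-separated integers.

Answer: 10 6 8 6 6

Derivation:
Step 1: flows [0->1,2->0,0->3,4->0,4->3] -> levels [7 6 11 4 8]
Step 2: flows [0->1,2->0,0->3,4->0,4->3] -> levels [7 7 10 6 6]
Step 3: flows [0=1,2->0,0->3,0->4,3=4] -> levels [6 7 9 7 7]
Step 4: flows [1->0,2->0,3->0,4->0,3=4] -> levels [10 6 8 6 6]
Step 5: flows [0->1,0->2,0->3,0->4,3=4] -> levels [6 7 9 7 7]
  -> period-2 cycle: step 5 state = step 3 state; never stabilizes
  -> state at step 30: (30-3) mod 2 = 1, same as step 4 -> [10 6 8 6 6]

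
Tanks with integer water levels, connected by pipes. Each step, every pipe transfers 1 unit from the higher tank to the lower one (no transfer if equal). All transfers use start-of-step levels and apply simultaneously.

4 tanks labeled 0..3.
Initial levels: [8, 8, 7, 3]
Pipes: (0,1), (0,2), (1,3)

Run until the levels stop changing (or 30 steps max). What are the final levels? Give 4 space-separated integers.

Step 1: flows [0=1,0->2,1->3] -> levels [7 7 8 4]
Step 2: flows [0=1,2->0,1->3] -> levels [8 6 7 5]
Step 3: flows [0->1,0->2,1->3] -> levels [6 6 8 6]
Step 4: flows [0=1,2->0,1=3] -> levels [7 6 7 6]
Step 5: flows [0->1,0=2,1=3] -> levels [6 7 7 6]
Step 6: flows [1->0,2->0,1->3] -> levels [8 5 6 7]
Step 7: flows [0->1,0->2,3->1] -> levels [6 7 7 6]
  -> period-2 cycle: step 7 state = step 5 state; never stabilizes
  -> state at step 30: (30-5) mod 2 = 1, same as step 6 -> [8 5 6 7]

Answer: 8 5 6 7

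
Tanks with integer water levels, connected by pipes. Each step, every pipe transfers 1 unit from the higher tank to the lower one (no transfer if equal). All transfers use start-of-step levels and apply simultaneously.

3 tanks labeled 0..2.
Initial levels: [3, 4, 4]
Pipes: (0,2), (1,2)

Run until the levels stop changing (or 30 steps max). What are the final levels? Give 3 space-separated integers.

Step 1: flows [2->0,1=2] -> levels [4 4 3]
Step 2: flows [0->2,1->2] -> levels [3 3 5]
Step 3: flows [2->0,2->1] -> levels [4 4 3]
  -> period-2 cycle: step 3 state = step 1 state; never stabilizes
  -> state at step 30: (30-1) mod 2 = 1, same as step 2 -> [3 3 5]

Answer: 3 3 5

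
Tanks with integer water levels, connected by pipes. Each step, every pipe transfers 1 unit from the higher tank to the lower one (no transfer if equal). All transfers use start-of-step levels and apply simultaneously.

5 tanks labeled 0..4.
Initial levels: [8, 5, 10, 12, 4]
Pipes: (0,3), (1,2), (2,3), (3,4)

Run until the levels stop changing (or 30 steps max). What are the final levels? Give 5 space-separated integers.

Step 1: flows [3->0,2->1,3->2,3->4] -> levels [9 6 10 9 5]
Step 2: flows [0=3,2->1,2->3,3->4] -> levels [9 7 8 9 6]
Step 3: flows [0=3,2->1,3->2,3->4] -> levels [9 8 8 7 7]
Step 4: flows [0->3,1=2,2->3,3=4] -> levels [8 8 7 9 7]
Step 5: flows [3->0,1->2,3->2,3->4] -> levels [9 7 9 6 8]
Step 6: flows [0->3,2->1,2->3,4->3] -> levels [8 8 7 9 7]
  -> period-2 cycle: step 6 state = step 4 state; never stabilizes
  -> state at step 30: (30-4) mod 2 = 0, same as step 4 -> [8 8 7 9 7]

Answer: 8 8 7 9 7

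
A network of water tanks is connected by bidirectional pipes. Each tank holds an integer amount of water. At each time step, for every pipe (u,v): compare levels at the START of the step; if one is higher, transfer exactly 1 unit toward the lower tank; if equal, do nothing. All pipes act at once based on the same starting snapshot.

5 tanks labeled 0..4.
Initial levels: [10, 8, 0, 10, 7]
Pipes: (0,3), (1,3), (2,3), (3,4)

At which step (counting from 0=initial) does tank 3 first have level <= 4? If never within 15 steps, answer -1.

Step 1: flows [0=3,3->1,3->2,3->4] -> levels [10 9 1 7 8]
Step 2: flows [0->3,1->3,3->2,4->3] -> levels [9 8 2 9 7]
Step 3: flows [0=3,3->1,3->2,3->4] -> levels [9 9 3 6 8]
Step 4: flows [0->3,1->3,3->2,4->3] -> levels [8 8 4 8 7]
Step 5: flows [0=3,1=3,3->2,3->4] -> levels [8 8 5 6 8]
Step 6: flows [0->3,1->3,3->2,4->3] -> levels [7 7 6 8 7]
Step 7: flows [3->0,3->1,3->2,3->4] -> levels [8 8 7 4 8]
Tank 3 first reaches <=4 at step 7

Answer: 7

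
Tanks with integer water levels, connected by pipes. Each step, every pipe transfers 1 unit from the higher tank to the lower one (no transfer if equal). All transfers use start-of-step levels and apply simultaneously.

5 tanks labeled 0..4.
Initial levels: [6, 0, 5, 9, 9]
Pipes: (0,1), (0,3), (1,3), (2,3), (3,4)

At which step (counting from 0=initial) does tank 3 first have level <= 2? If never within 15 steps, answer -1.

Step 1: flows [0->1,3->0,3->1,3->2,3=4] -> levels [6 2 6 6 9]
Step 2: flows [0->1,0=3,3->1,2=3,4->3] -> levels [5 4 6 6 8]
Step 3: flows [0->1,3->0,3->1,2=3,4->3] -> levels [5 6 6 5 7]
Step 4: flows [1->0,0=3,1->3,2->3,4->3] -> levels [6 4 5 8 6]
Step 5: flows [0->1,3->0,3->1,3->2,3->4] -> levels [6 6 6 4 7]
Step 6: flows [0=1,0->3,1->3,2->3,4->3] -> levels [5 5 5 8 6]
Step 7: flows [0=1,3->0,3->1,3->2,3->4] -> levels [6 6 6 4 7]
  -> period-2 cycle (repeats step 5); tank 3 never drops to <=2
Tank 3 never reaches <=2 within 15 steps

Answer: -1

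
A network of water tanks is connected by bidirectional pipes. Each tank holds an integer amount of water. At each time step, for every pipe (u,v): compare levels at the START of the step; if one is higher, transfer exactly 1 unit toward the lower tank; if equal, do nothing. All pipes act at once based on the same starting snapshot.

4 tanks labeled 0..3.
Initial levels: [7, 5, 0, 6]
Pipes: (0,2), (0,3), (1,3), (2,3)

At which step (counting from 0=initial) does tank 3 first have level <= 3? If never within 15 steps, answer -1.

Answer: 3

Derivation:
Step 1: flows [0->2,0->3,3->1,3->2] -> levels [5 6 2 5]
Step 2: flows [0->2,0=3,1->3,3->2] -> levels [4 5 4 5]
Step 3: flows [0=2,3->0,1=3,3->2] -> levels [5 5 5 3]
Tank 3 first reaches <=3 at step 3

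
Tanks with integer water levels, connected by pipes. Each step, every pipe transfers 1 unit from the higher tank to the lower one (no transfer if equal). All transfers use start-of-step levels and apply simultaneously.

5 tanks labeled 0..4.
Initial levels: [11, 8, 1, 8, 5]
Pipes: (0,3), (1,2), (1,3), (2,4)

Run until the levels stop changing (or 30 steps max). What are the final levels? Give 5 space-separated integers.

Step 1: flows [0->3,1->2,1=3,4->2] -> levels [10 7 3 9 4]
Step 2: flows [0->3,1->2,3->1,4->2] -> levels [9 7 5 9 3]
Step 3: flows [0=3,1->2,3->1,2->4] -> levels [9 7 5 8 4]
Step 4: flows [0->3,1->2,3->1,2->4] -> levels [8 7 5 8 5]
Step 5: flows [0=3,1->2,3->1,2=4] -> levels [8 7 6 7 5]
Step 6: flows [0->3,1->2,1=3,2->4] -> levels [7 6 6 8 6]
Step 7: flows [3->0,1=2,3->1,2=4] -> levels [8 7 6 6 6]
Step 8: flows [0->3,1->2,1->3,2=4] -> levels [7 5 7 8 6]
Step 9: flows [3->0,2->1,3->1,2->4] -> levels [8 7 5 6 7]
Step 10: flows [0->3,1->2,1->3,4->2] -> levels [7 5 7 8 6]
  -> period-2 cycle: step 10 state = step 8 state; never stabilizes
  -> state at step 30: (30-8) mod 2 = 0, same as step 8 -> [7 5 7 8 6]

Answer: 7 5 7 8 6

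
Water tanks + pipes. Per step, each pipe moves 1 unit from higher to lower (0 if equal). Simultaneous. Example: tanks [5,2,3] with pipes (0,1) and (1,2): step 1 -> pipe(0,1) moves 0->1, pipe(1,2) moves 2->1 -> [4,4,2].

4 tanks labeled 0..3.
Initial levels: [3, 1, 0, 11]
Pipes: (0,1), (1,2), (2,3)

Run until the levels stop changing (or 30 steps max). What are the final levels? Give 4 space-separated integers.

Answer: 4 3 5 3

Derivation:
Step 1: flows [0->1,1->2,3->2] -> levels [2 1 2 10]
Step 2: flows [0->1,2->1,3->2] -> levels [1 3 2 9]
Step 3: flows [1->0,1->2,3->2] -> levels [2 1 4 8]
Step 4: flows [0->1,2->1,3->2] -> levels [1 3 4 7]
Step 5: flows [1->0,2->1,3->2] -> levels [2 3 4 6]
Step 6: flows [1->0,2->1,3->2] -> levels [3 3 4 5]
Step 7: flows [0=1,2->1,3->2] -> levels [3 4 4 4]
Step 8: flows [1->0,1=2,2=3] -> levels [4 3 4 4]
Step 9: flows [0->1,2->1,2=3] -> levels [3 5 3 4]
Step 10: flows [1->0,1->2,3->2] -> levels [4 3 5 3]
Step 11: flows [0->1,2->1,2->3] -> levels [3 5 3 4]
  -> period-2 cycle: step 11 state = step 9 state; never stabilizes
  -> state at step 30: (30-9) mod 2 = 1, same as step 10 -> [4 3 5 3]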